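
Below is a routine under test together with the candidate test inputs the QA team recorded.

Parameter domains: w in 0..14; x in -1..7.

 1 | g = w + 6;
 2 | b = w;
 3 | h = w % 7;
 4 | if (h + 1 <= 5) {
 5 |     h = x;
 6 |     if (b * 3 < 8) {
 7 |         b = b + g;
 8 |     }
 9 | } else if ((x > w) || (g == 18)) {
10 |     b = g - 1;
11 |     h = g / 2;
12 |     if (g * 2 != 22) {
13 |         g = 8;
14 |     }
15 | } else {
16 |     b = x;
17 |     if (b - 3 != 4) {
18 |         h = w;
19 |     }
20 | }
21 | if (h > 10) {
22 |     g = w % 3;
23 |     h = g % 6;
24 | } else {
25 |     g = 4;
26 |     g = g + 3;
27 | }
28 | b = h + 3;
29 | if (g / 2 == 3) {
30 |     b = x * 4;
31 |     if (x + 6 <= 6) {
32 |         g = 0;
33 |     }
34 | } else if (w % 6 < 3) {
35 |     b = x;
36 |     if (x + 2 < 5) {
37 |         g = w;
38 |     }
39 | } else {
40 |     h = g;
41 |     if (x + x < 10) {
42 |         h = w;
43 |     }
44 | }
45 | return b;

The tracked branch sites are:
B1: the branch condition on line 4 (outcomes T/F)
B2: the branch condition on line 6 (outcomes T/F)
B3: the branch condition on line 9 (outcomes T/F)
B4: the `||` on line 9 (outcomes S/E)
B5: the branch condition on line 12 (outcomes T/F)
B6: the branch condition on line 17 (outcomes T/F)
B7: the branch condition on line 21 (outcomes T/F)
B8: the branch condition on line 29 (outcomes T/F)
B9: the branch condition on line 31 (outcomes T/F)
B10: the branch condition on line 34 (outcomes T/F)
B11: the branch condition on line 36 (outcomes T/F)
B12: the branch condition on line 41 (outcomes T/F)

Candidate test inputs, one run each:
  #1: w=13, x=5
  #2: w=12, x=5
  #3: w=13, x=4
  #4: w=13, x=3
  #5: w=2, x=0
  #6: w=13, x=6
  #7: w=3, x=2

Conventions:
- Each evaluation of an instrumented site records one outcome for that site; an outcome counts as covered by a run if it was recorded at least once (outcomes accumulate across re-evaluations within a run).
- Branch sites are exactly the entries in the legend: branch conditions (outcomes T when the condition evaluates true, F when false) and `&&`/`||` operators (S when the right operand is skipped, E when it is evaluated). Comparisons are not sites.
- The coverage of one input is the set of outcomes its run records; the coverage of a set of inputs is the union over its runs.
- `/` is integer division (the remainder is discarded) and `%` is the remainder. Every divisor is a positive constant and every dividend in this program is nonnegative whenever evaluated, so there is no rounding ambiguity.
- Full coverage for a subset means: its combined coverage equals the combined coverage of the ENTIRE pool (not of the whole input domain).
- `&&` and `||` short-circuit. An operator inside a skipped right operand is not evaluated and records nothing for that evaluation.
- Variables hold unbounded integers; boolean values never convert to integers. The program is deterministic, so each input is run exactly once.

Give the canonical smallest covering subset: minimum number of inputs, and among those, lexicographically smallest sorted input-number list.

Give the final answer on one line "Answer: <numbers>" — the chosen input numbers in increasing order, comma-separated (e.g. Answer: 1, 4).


#1 (w=13, x=5) -> B1->F, B4->E, B3->F, B6->T, B7->T, B8->F, B10->T, B11->F; covered: B1=F, B3=F, B4=E, B6=T, B7=T, B8=F, B10=T, B11=F
#2 (w=12, x=5) -> B1->F, B4->E, B3->T, B5->T, B7->F, B8->T, B9->F; covered: B1=F, B3=T, B4=E, B5=T, B7=F, B8=T, B9=F
#3 (w=13, x=4) -> B1->F, B4->E, B3->F, B6->T, B7->T, B8->F, B10->T, B11->F; covered: B1=F, B3=F, B4=E, B6=T, B7=T, B8=F, B10=T, B11=F
#4 (w=13, x=3) -> B1->F, B4->E, B3->F, B6->T, B7->T, B8->F, B10->T, B11->F; covered: B1=F, B3=F, B4=E, B6=T, B7=T, B8=F, B10=T, B11=F
#5 (w=2, x=0) -> B1->T, B2->T, B7->F, B8->T, B9->T; covered: B1=T, B2=T, B7=F, B8=T, B9=T
#6 (w=13, x=6) -> B1->F, B4->E, B3->F, B6->T, B7->T, B8->F, B10->T, B11->F; covered: B1=F, B3=F, B4=E, B6=T, B7=T, B8=F, B10=T, B11=F
#7 (w=3, x=2) -> B1->T, B2->F, B7->F, B8->T, B9->F; covered: B1=T, B2=F, B7=F, B8=T, B9=F
pool-wide coverage (17 outcomes): B1=T, B1=F, B2=T, B2=F, B3=T, B3=F, B4=E, B5=T, B6=T, B7=T, B7=F, B8=T, B8=F, B9=T, B9=F, B10=T, B11=F
checked all size-1 subsets: none covers 17 outcomes (max 8/17)
checked all size-2 subsets: none covers 17 outcomes (max 13/17)
checked all size-3 subsets: none covers 17 outcomes (max 16/17)
inputs {1, 2, 5, 7} (size 4) cover everything; no size-4 subset with a lexicographically smaller index list covers all 17
Answer: 1, 2, 5, 7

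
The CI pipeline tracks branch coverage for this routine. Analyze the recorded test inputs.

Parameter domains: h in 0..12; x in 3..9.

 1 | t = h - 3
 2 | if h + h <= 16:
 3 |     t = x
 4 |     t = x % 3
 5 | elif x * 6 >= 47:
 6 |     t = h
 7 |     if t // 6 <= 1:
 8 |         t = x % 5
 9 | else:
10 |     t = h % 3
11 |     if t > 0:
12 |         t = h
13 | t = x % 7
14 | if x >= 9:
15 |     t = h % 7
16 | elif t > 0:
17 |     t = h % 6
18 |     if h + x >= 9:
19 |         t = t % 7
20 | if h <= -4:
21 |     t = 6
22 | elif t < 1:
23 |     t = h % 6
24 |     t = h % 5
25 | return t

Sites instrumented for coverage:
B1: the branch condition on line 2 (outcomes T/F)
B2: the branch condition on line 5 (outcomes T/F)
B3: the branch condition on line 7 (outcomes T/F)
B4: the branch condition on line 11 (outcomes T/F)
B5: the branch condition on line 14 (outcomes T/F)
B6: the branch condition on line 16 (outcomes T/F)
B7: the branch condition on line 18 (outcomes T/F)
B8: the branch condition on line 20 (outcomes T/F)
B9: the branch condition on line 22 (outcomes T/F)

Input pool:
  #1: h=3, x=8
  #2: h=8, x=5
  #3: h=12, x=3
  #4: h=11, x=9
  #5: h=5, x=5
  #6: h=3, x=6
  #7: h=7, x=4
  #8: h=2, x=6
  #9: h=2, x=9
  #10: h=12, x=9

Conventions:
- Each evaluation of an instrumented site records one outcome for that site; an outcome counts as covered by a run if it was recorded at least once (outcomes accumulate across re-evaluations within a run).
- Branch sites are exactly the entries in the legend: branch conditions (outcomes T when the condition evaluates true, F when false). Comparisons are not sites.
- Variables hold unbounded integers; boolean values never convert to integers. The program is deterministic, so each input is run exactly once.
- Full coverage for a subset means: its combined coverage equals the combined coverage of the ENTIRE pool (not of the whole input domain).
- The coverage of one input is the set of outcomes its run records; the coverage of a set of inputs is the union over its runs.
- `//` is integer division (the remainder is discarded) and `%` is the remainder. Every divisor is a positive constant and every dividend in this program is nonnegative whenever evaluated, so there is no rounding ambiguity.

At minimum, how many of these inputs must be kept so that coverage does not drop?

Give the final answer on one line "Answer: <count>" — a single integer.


run #1 (h=3, x=8) records B1=T, B5=F, B6=T, B7=T, B8=F, B9=F
run #2 (h=8, x=5) records B1=T, B5=F, B6=T, B7=T, B8=F, B9=F
run #3 (h=12, x=3) records B1=F, B2=F, B4=F, B5=F, B6=T, B7=T, B8=F, B9=T
run #4 (h=11, x=9) records B1=F, B2=T, B3=T, B5=T, B8=F, B9=F
run #5 (h=5, x=5) records B1=T, B5=F, B6=T, B7=T, B8=F, B9=F
run #6 (h=3, x=6) records B1=T, B5=F, B6=T, B7=T, B8=F, B9=F
run #7 (h=7, x=4) records B1=T, B5=F, B6=T, B7=T, B8=F, B9=F
run #8 (h=2, x=6) records B1=T, B5=F, B6=T, B7=F, B8=F, B9=F
run #9 (h=2, x=9) records B1=T, B5=T, B8=F, B9=F
run #10 (h=12, x=9) records B1=F, B2=T, B3=F, B5=T, B8=F, B9=F
union over all inputs: B1=T, B1=F, B2=T, B2=F, B3=T, B3=F, B4=F, B5=T, B5=F, B6=T, B7=T, B7=F, B8=F, B9=T, B9=F (15 outcomes)
size 1 is not enough: best union over all size-1 subsets is 8/15
size 2 is not enough: best union over all size-2 subsets is 12/15
size 3 is not enough: best union over all size-3 subsets is 14/15
at size 4, {3, 4, 8, 10} reaches all 15 outcomes; every lexicographically earlier size-4 subset fails
Answer: 4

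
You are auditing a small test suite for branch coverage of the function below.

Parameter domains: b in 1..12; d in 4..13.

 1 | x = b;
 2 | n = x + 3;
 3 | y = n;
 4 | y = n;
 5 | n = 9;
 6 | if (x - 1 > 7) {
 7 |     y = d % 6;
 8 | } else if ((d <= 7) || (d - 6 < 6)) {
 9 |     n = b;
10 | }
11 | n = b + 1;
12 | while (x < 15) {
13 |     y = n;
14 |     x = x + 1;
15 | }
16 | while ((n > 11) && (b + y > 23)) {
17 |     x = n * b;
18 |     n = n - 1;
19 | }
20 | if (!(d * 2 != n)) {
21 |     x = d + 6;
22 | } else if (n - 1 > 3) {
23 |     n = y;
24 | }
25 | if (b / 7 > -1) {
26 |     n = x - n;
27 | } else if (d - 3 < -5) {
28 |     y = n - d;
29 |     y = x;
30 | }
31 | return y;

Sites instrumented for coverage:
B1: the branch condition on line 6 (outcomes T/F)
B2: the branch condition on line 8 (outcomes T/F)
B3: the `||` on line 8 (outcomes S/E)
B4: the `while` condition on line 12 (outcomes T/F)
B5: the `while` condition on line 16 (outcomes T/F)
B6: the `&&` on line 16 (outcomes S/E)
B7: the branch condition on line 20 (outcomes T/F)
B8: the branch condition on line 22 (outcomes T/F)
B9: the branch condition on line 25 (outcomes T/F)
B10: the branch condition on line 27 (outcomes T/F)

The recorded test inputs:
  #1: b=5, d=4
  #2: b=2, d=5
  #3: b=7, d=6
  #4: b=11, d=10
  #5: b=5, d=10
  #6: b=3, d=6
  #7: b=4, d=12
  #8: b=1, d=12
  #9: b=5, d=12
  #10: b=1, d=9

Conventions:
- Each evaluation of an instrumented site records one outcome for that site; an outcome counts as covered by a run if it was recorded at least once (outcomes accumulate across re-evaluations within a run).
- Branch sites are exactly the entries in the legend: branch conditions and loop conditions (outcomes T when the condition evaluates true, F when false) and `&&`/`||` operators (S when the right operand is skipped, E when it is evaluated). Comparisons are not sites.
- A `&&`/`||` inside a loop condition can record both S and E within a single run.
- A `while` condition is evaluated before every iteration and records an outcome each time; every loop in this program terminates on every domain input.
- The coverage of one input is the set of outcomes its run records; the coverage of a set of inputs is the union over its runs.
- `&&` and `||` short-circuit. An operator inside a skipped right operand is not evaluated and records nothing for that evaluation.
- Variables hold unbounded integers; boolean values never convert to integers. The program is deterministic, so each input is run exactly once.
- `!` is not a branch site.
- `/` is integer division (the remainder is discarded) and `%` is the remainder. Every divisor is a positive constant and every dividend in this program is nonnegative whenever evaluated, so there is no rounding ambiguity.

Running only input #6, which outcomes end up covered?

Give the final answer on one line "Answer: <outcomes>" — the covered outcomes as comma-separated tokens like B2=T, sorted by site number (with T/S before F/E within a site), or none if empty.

Tracing the run of input #6 (b=3, d=6):
  B1->F, B3->S, B2->T, B4->T, B4->T, B4->T, B4->T, B4->T, B4->T, B4->T
  B4->T, B4->T, B4->T, B4->T, B4->T, B4->F, B6->S, B5->F, B7->F, B8->F
  B9->T
distinct outcomes covered: B1=F, B2=T, B3=S, B4=T, B4=F, B5=F, B6=S, B7=F, B8=F, B9=T

Answer: B1=F, B2=T, B3=S, B4=T, B4=F, B5=F, B6=S, B7=F, B8=F, B9=T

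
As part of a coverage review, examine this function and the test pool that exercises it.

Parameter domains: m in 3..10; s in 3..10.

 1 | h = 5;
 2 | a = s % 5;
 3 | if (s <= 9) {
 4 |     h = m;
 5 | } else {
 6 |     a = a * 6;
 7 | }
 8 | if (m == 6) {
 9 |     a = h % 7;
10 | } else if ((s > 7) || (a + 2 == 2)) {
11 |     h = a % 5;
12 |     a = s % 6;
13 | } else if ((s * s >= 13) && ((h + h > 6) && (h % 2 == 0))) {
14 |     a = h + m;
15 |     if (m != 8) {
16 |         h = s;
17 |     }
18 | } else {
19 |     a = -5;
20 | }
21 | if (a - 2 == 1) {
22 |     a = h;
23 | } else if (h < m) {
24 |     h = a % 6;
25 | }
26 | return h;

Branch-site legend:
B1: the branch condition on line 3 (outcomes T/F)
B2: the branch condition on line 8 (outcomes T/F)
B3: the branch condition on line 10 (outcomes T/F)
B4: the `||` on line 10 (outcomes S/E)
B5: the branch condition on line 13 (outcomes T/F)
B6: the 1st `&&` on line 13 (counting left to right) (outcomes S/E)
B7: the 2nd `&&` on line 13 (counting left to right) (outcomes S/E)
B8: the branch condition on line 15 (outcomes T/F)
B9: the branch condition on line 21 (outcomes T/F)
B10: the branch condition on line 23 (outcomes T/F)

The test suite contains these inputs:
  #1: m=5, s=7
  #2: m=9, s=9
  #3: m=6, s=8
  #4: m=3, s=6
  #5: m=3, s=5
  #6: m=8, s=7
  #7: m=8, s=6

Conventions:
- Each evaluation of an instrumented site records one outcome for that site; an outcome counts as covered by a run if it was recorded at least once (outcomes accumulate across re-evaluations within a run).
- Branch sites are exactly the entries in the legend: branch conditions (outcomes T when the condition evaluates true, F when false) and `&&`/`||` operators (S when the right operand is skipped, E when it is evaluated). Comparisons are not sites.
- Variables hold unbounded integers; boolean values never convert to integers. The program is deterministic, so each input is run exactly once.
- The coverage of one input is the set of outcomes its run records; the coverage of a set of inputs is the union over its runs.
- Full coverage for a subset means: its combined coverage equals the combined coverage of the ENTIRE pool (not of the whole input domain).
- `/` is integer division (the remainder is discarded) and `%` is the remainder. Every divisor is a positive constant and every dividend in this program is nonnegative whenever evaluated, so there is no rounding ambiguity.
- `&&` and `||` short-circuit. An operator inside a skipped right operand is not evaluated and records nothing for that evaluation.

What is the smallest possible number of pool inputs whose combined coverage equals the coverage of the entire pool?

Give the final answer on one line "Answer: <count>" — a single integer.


input #1, m=5, s=7: events B1->T, B2->F, B4->E, B3->F, B6->E, B7->E, B5->F, B9->F, B10->F; outcomes B1=T, B2=F, B3=F, B4=E, B5=F, B6=E, B7=E, B9=F, B10=F
input #2, m=9, s=9: events B1->T, B2->F, B4->S, B3->T, B9->T; outcomes B1=T, B2=F, B3=T, B4=S, B9=T
input #3, m=6, s=8: events B1->T, B2->T, B9->F, B10->F; outcomes B1=T, B2=T, B9=F, B10=F
input #4, m=3, s=6: events B1->T, B2->F, B4->E, B3->F, B6->E, B7->S, B5->F, B9->F, B10->F; outcomes B1=T, B2=F, B3=F, B4=E, B5=F, B6=E, B7=S, B9=F, B10=F
input #5, m=3, s=5: events B1->T, B2->F, B4->E, B3->T, B9->F, B10->T; outcomes B1=T, B2=F, B3=T, B4=E, B9=F, B10=T
input #6, m=8, s=7: events B1->T, B2->F, B4->E, B3->F, B6->E, B7->E, B5->T, B8->F, B9->F, B10->F; outcomes B1=T, B2=F, B3=F, B4=E, B5=T, B6=E, B7=E, B8=F, B9=F, B10=F
input #7, m=8, s=6: events B1->T, B2->F, B4->E, B3->F, B6->E, B7->E, B5->T, B8->F, B9->F, B10->F; outcomes B1=T, B2=F, B3=F, B4=E, B5=T, B6=E, B7=E, B8=F, B9=F, B10=F
union over all inputs: B1=T, B2=T, B2=F, B3=T, B3=F, B4=S, B4=E, B5=T, B5=F, B6=E, B7=S, B7=E, B8=F, B9=T, B9=F, B10=T, B10=F (17 outcomes)
every size-1 subset falls short of the 17 outcomes (best: 10/17)
every size-2 subset falls short of the 17 outcomes (best: 13/17)
every size-3 subset falls short of the 17 outcomes (best: 15/17)
every size-4 subset falls short of the 17 outcomes (best: 16/17)
inputs {2, 3, 4, 5, 6} (size 5) cover everything; no size-5 subset with a lexicographically smaller index list covers all 17
Answer: 5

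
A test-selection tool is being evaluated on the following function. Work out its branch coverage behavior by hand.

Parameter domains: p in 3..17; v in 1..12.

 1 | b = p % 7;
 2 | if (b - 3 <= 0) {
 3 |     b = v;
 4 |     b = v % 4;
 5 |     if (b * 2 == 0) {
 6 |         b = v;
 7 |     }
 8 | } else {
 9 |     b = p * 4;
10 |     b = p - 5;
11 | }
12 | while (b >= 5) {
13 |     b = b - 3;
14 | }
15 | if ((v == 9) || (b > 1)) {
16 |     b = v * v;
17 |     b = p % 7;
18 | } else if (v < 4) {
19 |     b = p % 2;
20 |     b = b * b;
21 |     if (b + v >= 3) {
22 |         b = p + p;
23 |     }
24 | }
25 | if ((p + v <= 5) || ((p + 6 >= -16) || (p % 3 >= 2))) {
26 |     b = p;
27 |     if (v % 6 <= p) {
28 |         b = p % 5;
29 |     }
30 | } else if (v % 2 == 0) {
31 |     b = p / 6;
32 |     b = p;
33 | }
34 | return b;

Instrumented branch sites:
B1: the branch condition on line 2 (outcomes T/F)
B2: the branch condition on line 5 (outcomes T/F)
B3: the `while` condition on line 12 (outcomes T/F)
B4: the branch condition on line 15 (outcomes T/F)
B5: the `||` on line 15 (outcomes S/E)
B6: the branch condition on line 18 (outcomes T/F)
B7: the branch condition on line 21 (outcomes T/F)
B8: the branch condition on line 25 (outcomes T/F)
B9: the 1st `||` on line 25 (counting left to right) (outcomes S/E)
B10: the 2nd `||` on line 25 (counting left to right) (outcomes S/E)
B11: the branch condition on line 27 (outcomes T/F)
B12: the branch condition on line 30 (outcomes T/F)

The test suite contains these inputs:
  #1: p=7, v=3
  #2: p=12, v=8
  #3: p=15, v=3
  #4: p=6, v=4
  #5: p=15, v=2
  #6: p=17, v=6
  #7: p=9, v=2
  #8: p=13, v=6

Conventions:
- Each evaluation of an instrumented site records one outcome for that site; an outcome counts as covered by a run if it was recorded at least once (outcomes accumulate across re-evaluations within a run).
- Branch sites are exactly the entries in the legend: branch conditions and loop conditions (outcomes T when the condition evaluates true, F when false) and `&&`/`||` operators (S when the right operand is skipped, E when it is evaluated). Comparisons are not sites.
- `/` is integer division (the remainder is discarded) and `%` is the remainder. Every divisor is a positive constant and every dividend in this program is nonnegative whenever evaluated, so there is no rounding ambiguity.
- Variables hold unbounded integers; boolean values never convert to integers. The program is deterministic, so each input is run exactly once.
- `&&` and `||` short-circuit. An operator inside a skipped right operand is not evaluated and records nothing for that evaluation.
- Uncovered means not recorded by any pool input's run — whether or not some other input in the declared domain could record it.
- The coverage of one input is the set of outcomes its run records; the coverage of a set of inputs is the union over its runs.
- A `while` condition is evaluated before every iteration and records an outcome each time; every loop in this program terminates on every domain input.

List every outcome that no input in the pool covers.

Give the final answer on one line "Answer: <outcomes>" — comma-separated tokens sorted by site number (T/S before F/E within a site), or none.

run #1 (p=7, v=3) records B1=T, B2=F, B3=F, B4=T, B5=E, B8=T, B9=E, B10=S, B11=T
run #2 (p=12, v=8) records B1=F, B3=T, B3=F, B4=T, B5=E, B8=T, B9=E, B10=S, B11=T
run #3 (p=15, v=3) records B1=T, B2=F, B3=F, B4=T, B5=E, B8=T, B9=E, B10=S, B11=T
run #4 (p=6, v=4) records B1=F, B3=F, B4=F, B5=E, B6=F, B8=T, B9=E, B10=S, B11=T
run #5 (p=15, v=2) records B1=T, B2=F, B3=F, B4=T, B5=E, B8=T, B9=E, B10=S, B11=T
run #6 (p=17, v=6) records B1=T, B2=F, B3=F, B4=T, B5=E, B8=T, B9=E, B10=S, B11=T
run #7 (p=9, v=2) records B1=T, B2=F, B3=F, B4=T, B5=E, B8=T, B9=E, B10=S, B11=T
run #8 (p=13, v=6) records B1=F, B3=T, B3=F, B4=T, B5=E, B8=T, B9=E, B10=S, B11=T
union over the pool: B1=T, B1=F, B2=F, B3=T, B3=F, B4=T, B4=F, B5=E, B6=F, B8=T, B9=E, B10=S, B11=T
uncovered (11 of 24): B2=T, B5=S, B6=T, B7=T, B7=F, B8=F, B9=S, B10=E, B11=F, B12=T, B12=F

Answer: B2=T, B5=S, B6=T, B7=T, B7=F, B8=F, B9=S, B10=E, B11=F, B12=T, B12=F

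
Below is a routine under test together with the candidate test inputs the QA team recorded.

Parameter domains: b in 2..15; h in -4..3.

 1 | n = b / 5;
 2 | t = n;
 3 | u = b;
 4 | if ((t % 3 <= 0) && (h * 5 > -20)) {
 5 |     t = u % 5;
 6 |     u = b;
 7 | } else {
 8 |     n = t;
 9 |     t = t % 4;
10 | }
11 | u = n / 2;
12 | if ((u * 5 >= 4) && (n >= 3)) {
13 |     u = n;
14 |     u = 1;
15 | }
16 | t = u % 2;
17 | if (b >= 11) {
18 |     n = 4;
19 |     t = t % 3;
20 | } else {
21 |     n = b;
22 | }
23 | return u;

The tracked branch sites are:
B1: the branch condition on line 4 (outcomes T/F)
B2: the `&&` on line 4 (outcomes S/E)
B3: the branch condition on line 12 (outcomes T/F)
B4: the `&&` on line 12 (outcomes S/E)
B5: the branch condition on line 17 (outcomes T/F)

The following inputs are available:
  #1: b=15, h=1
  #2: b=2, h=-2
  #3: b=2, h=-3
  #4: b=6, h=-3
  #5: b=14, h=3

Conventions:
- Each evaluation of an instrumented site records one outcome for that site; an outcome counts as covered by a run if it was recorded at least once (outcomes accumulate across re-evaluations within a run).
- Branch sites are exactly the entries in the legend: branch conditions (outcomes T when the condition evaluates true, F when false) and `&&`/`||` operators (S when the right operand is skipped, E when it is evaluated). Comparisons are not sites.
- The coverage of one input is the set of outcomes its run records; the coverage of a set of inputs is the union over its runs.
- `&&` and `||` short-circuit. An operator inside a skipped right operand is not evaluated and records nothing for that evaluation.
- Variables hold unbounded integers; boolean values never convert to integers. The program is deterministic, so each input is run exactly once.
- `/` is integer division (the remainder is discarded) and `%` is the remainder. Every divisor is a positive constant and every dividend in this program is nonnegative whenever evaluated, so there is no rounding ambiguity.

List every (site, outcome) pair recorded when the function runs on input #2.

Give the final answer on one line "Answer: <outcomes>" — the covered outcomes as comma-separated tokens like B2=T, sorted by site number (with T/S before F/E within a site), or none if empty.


Running input #2 (b=2, h=-2), event by event:
  B2->E, B1->T, B4->S, B3->F, B5->F
collecting distinct outcomes: B1=T, B2=E, B3=F, B4=S, B5=F
Answer: B1=T, B2=E, B3=F, B4=S, B5=F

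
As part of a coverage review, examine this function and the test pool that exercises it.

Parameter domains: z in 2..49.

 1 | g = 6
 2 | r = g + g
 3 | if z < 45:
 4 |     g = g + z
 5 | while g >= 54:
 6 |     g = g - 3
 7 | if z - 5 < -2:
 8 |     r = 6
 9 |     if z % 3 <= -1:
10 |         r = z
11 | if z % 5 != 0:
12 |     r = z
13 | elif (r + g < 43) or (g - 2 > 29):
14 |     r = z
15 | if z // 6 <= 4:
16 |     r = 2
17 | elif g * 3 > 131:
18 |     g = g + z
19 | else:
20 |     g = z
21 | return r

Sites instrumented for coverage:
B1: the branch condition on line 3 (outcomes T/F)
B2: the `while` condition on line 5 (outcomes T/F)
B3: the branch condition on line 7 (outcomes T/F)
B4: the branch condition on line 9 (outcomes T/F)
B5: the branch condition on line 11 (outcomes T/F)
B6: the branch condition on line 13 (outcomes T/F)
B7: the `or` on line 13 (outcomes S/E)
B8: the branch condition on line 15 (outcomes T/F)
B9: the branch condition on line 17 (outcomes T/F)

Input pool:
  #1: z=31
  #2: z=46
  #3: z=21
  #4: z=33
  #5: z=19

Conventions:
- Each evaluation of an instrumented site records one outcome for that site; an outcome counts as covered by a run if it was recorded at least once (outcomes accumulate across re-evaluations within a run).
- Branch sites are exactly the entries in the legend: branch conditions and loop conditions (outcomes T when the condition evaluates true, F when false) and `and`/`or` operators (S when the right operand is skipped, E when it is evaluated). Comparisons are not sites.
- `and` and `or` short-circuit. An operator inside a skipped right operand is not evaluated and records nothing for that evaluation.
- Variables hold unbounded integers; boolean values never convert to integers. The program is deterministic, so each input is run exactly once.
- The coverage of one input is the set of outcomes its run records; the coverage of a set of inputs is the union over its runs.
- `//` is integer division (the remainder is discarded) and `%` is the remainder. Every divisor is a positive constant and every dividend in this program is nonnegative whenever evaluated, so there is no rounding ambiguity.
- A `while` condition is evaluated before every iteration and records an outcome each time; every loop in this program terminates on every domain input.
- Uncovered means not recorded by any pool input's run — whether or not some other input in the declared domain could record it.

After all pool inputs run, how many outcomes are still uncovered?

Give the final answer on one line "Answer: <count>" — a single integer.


input #1 (z=31): events B1->T, B2->F, B3->F, B5->T, B8->F, B9->F; covers B1=T, B2=F, B3=F, B5=T, B8=F, B9=F
input #2 (z=46): events B1->F, B2->F, B3->F, B5->T, B8->F, B9->F; covers B1=F, B2=F, B3=F, B5=T, B8=F, B9=F
input #3 (z=21): events B1->T, B2->F, B3->F, B5->T, B8->T; covers B1=T, B2=F, B3=F, B5=T, B8=T
input #4 (z=33): events B1->T, B2->F, B3->F, B5->T, B8->F, B9->F; covers B1=T, B2=F, B3=F, B5=T, B8=F, B9=F
input #5 (z=19): events B1->T, B2->F, B3->F, B5->T, B8->T; covers B1=T, B2=F, B3=F, B5=T, B8=T
union over the pool: B1=T, B1=F, B2=F, B3=F, B5=T, B8=T, B8=F, B9=F
uncovered (10 of 18): B2=T, B3=T, B4=T, B4=F, B5=F, B6=T, B6=F, B7=S, B7=E, B9=T
Answer: 10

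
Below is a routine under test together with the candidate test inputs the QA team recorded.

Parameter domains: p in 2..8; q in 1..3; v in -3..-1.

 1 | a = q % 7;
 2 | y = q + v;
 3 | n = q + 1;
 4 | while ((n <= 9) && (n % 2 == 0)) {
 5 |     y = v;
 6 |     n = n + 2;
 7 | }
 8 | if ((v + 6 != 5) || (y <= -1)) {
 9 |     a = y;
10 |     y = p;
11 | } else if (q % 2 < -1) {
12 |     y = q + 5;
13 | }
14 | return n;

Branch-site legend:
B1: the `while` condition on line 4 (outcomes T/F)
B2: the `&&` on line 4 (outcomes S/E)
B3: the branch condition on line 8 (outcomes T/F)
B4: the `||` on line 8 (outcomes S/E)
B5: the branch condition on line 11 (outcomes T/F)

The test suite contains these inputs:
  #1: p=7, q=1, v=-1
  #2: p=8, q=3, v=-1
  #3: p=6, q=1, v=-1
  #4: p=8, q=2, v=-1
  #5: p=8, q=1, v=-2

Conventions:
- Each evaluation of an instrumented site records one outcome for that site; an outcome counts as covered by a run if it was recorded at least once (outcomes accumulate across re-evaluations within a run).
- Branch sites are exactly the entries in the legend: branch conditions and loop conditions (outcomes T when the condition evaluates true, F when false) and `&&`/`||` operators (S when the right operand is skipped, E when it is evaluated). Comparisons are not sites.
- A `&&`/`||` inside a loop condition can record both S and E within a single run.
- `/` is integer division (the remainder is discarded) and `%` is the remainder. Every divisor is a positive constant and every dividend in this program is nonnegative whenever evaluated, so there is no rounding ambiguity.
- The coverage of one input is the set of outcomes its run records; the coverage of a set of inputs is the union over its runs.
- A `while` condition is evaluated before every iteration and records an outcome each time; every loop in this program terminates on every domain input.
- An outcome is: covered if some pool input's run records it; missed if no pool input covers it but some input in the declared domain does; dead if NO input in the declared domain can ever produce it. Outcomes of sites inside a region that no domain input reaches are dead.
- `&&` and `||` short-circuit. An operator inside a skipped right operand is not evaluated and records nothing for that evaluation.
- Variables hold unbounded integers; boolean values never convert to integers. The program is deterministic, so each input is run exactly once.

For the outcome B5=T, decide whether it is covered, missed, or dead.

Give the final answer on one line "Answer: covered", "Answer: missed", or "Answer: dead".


no pool input records B5=T
checking all 63 inputs in the declared domain: B5=T is never recorded -> dead
Answer: dead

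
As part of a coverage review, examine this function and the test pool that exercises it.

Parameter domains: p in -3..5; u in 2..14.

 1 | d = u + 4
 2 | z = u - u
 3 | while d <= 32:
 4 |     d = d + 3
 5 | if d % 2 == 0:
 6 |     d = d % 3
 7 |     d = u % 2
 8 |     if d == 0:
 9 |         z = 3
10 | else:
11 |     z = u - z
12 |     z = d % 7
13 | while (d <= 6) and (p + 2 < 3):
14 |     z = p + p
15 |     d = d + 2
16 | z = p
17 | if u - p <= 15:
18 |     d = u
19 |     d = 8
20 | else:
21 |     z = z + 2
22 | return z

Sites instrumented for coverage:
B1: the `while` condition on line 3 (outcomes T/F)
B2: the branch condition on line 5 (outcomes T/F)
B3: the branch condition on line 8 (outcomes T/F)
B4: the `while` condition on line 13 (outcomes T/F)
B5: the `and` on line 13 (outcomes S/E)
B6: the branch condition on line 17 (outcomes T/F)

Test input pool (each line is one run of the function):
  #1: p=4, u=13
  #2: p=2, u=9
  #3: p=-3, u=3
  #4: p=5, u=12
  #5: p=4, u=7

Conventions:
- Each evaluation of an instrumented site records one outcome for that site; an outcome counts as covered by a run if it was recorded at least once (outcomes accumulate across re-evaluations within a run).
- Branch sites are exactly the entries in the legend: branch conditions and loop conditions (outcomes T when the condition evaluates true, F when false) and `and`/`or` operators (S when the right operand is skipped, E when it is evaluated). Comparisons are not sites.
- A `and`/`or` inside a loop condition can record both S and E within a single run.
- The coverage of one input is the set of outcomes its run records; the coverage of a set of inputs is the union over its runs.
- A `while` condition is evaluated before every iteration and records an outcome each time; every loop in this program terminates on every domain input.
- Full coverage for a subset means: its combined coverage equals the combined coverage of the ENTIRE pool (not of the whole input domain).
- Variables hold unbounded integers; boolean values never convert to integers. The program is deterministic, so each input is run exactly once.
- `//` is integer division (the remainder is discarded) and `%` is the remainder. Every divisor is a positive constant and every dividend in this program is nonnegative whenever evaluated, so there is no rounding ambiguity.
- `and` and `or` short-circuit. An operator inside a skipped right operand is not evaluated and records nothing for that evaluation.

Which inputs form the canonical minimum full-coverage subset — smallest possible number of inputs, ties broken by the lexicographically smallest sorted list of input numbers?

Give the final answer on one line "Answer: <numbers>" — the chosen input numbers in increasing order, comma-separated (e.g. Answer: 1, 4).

input #1, p=4, u=13: events B1->T, B1->T, B1->T, B1->T, B1->T, B1->T, B1->F, B2->F, B5->S, B4->F, B6->T; outcomes B1=T, B1=F, B2=F, B4=F, B5=S, B6=T
input #2, p=2, u=9: events B1->T, B1->T, B1->T, B1->T, B1->T, B1->T, B1->T, B1->F, B2->T, B3->F, B5->E, B4->F, B6->T; outcomes B1=T, B1=F, B2=T, B3=F, B4=F, B5=E, B6=T
input #3, p=-3, u=3: events B1->T, B1->T, B1->T, B1->T, B1->T, B1->T, B1->T, B1->T, B1->T, B1->F, B2->T, B3->F, B5->E, B4->T, ...; outcomes B1=T, B1=F, B2=T, B3=F, B4=T, B4=F, B5=S, B5=E, B6=T
input #4, p=5, u=12: events B1->T, B1->T, B1->T, B1->T, B1->T, B1->T, B1->F, B2->T, B3->T, B5->E, B4->F, B6->T; outcomes B1=T, B1=F, B2=T, B3=T, B4=F, B5=E, B6=T
input #5, p=4, u=7: events B1->T, B1->T, B1->T, B1->T, B1->T, B1->T, B1->T, B1->T, B1->F, B2->F, B5->S, B4->F, B6->T; outcomes B1=T, B1=F, B2=F, B4=F, B5=S, B6=T
union over all inputs: B1=T, B1=F, B2=T, B2=F, B3=T, B3=F, B4=T, B4=F, B5=S, B5=E, B6=T (11 outcomes)
checked all size-1 subsets: none covers 11 outcomes (max 9/11)
checked all size-2 subsets: none covers 11 outcomes (max 10/11)
the canonical winner is {1, 3, 4}: size 3, full 11-outcome coverage, earliest index list among size-3 covers

Answer: 1, 3, 4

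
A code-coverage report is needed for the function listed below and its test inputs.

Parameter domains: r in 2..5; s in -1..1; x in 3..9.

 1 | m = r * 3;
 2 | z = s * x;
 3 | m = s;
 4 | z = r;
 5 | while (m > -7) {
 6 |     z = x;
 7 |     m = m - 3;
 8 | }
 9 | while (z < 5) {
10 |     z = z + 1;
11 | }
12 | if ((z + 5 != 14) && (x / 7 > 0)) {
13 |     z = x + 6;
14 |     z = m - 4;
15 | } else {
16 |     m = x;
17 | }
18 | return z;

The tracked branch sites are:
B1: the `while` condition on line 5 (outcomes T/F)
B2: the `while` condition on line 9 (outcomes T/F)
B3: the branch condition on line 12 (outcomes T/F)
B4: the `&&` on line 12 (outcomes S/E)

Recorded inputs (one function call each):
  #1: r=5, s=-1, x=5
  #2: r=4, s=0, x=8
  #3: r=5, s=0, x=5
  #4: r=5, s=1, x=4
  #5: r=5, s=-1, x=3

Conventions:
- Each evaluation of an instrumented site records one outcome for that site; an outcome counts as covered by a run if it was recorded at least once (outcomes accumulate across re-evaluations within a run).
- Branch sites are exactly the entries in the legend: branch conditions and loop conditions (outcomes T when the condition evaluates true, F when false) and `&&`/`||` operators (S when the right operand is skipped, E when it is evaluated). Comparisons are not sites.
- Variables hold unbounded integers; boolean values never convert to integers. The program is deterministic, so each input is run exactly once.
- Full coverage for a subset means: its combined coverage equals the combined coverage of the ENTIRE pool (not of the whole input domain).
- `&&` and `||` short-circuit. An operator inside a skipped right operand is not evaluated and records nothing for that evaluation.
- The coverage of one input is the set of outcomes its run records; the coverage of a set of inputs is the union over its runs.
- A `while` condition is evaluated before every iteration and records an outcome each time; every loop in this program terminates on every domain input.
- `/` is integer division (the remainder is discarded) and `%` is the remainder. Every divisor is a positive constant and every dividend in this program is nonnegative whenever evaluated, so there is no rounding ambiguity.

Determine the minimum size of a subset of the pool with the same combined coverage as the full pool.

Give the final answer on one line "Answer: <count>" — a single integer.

#1 (r=5, s=-1, x=5) -> B1->T, B1->T, B1->F, B2->F, B4->E, B3->F; covered: B1=T, B1=F, B2=F, B3=F, B4=E
#2 (r=4, s=0, x=8) -> B1->T, B1->T, B1->T, B1->F, B2->F, B4->E, B3->T; covered: B1=T, B1=F, B2=F, B3=T, B4=E
#3 (r=5, s=0, x=5) -> B1->T, B1->T, B1->T, B1->F, B2->F, B4->E, B3->F; covered: B1=T, B1=F, B2=F, B3=F, B4=E
#4 (r=5, s=1, x=4) -> B1->T, B1->T, B1->T, B1->F, B2->T, B2->F, B4->E, B3->F; covered: B1=T, B1=F, B2=T, B2=F, B3=F, B4=E
#5 (r=5, s=-1, x=3) -> B1->T, B1->T, B1->F, B2->T, B2->T, B2->F, B4->E, B3->F; covered: B1=T, B1=F, B2=T, B2=F, B3=F, B4=E
together the pool reaches 7 outcomes: B1=T, B1=F, B2=T, B2=F, B3=T, B3=F, B4=E
no size-1 subset reaches all 7 outcomes (best union: 6/7)
the canonical winner is {2, 4}: size 2, full 7-outcome coverage, earliest index list among size-2 covers

Answer: 2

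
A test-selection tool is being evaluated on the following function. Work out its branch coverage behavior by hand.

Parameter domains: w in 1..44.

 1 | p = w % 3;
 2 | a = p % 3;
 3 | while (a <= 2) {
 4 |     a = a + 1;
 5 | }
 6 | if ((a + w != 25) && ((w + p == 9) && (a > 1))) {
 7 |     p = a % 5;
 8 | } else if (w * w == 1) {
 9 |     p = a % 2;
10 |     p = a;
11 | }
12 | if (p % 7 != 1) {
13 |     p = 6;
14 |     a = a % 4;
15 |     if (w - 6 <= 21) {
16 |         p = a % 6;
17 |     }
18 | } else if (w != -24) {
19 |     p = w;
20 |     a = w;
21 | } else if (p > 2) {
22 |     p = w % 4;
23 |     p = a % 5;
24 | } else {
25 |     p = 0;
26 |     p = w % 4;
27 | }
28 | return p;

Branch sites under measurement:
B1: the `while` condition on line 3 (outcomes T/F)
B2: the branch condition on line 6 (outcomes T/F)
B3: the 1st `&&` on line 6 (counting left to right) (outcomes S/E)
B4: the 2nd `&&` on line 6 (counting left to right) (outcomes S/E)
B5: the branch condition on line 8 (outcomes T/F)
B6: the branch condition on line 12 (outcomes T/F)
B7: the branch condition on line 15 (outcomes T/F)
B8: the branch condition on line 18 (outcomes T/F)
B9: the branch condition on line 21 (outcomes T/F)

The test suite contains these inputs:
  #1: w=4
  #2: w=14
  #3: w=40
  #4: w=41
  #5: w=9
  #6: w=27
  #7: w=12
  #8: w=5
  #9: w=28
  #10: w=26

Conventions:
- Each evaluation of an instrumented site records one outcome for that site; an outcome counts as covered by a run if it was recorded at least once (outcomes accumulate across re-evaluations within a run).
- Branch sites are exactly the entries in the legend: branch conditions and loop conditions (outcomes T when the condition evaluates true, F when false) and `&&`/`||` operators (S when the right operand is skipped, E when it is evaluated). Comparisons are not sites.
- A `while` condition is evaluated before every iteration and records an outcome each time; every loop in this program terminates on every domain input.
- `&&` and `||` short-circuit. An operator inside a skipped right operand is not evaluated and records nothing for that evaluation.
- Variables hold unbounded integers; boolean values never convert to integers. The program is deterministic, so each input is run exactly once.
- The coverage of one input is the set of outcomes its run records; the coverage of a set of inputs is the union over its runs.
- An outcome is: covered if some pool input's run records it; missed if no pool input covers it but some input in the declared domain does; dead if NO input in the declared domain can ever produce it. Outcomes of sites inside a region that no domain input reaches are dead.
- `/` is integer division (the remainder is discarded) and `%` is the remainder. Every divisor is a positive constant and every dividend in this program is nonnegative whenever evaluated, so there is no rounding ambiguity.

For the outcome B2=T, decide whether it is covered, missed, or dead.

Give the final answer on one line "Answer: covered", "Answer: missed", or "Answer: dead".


B2=T is recorded by pool input(s) 5 -> covered
Answer: covered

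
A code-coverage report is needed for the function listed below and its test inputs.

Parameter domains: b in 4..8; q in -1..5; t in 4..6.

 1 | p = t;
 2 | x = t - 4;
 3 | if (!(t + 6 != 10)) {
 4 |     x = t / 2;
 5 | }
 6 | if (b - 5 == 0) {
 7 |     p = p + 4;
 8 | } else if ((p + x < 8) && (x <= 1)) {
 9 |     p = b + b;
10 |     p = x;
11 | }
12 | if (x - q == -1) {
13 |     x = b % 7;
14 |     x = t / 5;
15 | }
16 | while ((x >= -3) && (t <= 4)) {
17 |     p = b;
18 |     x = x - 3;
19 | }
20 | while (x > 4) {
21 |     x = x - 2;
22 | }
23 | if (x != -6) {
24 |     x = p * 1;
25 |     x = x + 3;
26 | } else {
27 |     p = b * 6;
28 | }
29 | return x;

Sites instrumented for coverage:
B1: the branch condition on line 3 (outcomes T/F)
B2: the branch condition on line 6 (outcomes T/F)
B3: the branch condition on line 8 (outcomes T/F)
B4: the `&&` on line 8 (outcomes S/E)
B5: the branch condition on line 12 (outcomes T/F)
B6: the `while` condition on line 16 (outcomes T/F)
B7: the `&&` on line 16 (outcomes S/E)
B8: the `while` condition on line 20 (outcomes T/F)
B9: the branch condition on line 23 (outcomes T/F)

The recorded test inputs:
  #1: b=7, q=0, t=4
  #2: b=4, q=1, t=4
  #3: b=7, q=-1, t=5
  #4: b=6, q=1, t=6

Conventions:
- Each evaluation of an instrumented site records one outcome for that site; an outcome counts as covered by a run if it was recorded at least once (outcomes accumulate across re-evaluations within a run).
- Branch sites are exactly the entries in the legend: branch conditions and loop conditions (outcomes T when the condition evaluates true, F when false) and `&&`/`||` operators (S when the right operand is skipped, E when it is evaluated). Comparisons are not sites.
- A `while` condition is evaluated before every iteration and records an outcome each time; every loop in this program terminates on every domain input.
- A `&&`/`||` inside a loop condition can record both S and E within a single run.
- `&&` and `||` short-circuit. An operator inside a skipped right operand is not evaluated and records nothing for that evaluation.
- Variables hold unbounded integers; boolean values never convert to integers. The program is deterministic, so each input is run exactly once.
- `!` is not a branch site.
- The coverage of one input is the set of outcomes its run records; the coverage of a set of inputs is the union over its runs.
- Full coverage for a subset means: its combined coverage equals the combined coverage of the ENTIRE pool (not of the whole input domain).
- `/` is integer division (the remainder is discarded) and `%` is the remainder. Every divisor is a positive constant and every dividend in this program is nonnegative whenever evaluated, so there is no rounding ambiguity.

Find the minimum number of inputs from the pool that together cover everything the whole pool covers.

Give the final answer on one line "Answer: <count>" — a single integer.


#1 (b=7, q=0, t=4) -> B1->T, B2->F, B4->E, B3->F, B5->F, B7->E, B6->T, B7->E, B6->T, B7->S, B6->F, B8->F, B9->T; covered: B1=T, B2=F, B3=F, B4=E, B5=F, B6=T, B6=F, B7=S, B7=E, B8=F, B9=T
#2 (b=4, q=1, t=4) -> B1->T, B2->F, B4->E, B3->F, B5->F, B7->E, B6->T, B7->E, B6->T, B7->S, B6->F, B8->F, B9->T; covered: B1=T, B2=F, B3=F, B4=E, B5=F, B6=T, B6=F, B7=S, B7=E, B8=F, B9=T
#3 (b=7, q=-1, t=5) -> B1->F, B2->F, B4->E, B3->T, B5->F, B7->E, B6->F, B8->F, B9->T; covered: B1=F, B2=F, B3=T, B4=E, B5=F, B6=F, B7=E, B8=F, B9=T
#4 (b=6, q=1, t=6) -> B1->F, B2->F, B4->S, B3->F, B5->F, B7->E, B6->F, B8->F, B9->T; covered: B1=F, B2=F, B3=F, B4=S, B5=F, B6=F, B7=E, B8=F, B9=T
the full pool covers 14 outcomes: B1=T, B1=F, B2=F, B3=T, B3=F, B4=S, B4=E, B5=F, B6=T, B6=F, B7=S, B7=E, B8=F, B9=T
every size-1 subset falls short of the 14 outcomes (best: 11/14)
every size-2 subset falls short of the 14 outcomes (best: 13/14)
at size 3, {1, 3, 4} reaches all 14 outcomes; every lexicographically earlier size-3 subset fails
Answer: 3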